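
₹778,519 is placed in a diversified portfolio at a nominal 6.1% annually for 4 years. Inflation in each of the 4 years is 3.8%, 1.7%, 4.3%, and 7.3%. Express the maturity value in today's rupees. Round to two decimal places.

₹835,080.64

Nominal value at maturity: ₹778,519 × (1 + 6.1%)^4 ≈ ₹986,576.47.
Price-level factor over 4 years: 1.038 × 1.017 × 1.043 × 1.073 ≈ 1.1814146088.
Dividing the nominal maturity value by the price-level factor gives the value in today's money.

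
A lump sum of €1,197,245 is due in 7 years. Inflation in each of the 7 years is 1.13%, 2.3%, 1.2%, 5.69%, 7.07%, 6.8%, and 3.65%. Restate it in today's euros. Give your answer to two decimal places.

€912,860.93

Price-level factor over 7 years: 1.0113 × 1.023 × 1.012 × 1.0569 × 1.0707 × 1.068 × 1.0365 ≈ 1.3115305558.
Purchasing power today: €1,197,245 divided by that factor.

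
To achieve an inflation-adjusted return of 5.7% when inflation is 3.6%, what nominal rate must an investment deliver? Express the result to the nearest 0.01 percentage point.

9.51%

By the Fisher equation, 1 + r_nom = (1 + 5.7%)(1 + 3.6%) = 1.057 × 1.036 = 1.095052.
So r_nom = 9.5052%.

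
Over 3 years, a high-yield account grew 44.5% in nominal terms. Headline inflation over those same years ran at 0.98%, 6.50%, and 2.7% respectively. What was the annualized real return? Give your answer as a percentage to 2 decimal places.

9.37%

Cumulative inflation factor: 1.0098 × 1.0650 × 1.027 ≈ 1.10447.
Nominal growth factor: 1.44500. Real growth factor = 1.44500 / 1.10447 ≈ 1.30832.
Annualized: 1.30832^(1/3) − 1 ≈ 0.09371.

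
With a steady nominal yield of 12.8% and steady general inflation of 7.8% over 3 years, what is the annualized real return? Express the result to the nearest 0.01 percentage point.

4.64%

With constant rates the annual real return is the same each year: (1+12.8%)/(1+7.8%) − 1 = 0.04638.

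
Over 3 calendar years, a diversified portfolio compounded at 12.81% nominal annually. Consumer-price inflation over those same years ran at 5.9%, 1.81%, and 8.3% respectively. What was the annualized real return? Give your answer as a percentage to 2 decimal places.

Cumulative inflation factor: 1.059 × 1.0181 × 1.083 ≈ 1.16766.
Nominal growth factor: 1.43563. Real growth factor = 1.43563 / 1.16766 ≈ 1.22950.
Annualized: 1.22950^(1/3) − 1 ≈ 0.07130.

7.13%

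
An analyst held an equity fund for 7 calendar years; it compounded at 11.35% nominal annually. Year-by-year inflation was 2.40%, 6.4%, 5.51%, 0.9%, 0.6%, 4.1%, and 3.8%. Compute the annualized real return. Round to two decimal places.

Cumulative inflation factor: 1.0240 × 1.064 × 1.0551 × 1.009 × 1.006 × 1.041 × 1.038 ≈ 1.26088.
Nominal growth factor: 2.12242. Real growth factor = 2.12242 / 1.26088 ≈ 1.68329.
Annualized: 1.68329^(1/7) − 1 ≈ 0.07723.

7.72%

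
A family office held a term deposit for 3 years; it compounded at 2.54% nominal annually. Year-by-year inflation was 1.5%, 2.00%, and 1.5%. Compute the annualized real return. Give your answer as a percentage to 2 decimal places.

Cumulative inflation factor: 1.015 × 1.0200 × 1.015 ≈ 1.05083.
Nominal growth factor: 1.07815. Real growth factor = 1.07815 / 1.05083 ≈ 1.02600.
Annualized: 1.02600^(1/3) − 1 ≈ 0.00859.

0.86%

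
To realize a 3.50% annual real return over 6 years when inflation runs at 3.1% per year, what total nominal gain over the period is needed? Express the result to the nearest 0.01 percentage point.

Required annual nominal rate: (1+3.50%)(1+3.1%) − 1 = 6.7085%.
Cumulative over 6 years: (1 + 0.067085)^6 − 1 ≈ 0.47637.

47.64%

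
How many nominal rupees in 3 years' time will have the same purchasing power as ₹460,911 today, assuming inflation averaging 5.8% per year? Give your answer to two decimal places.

Cumulative price-level factor: (1+5.8%)^3 = 1.184287112.
The nominal amount required is ₹460,911 scaled up by that factor.

₹545,850.96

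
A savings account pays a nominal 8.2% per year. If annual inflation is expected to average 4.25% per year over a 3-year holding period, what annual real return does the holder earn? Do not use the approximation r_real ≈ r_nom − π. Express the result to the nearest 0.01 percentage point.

With constant rates the annual real return is the same each year: (1+8.2%)/(1+4.25%) − 1 = 0.03789.

3.79%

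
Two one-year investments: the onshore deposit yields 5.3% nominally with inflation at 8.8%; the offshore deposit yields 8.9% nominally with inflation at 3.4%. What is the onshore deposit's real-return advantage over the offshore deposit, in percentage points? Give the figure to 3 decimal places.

The onshore deposit real return: 1.053/1.088 − 1 = -3.2169%.
The offshore deposit real return: 1.089/1.034 − 1 = 5.3191%.
Difference: -3.2169 − 5.3191 = -8.5360 pp.

-8.536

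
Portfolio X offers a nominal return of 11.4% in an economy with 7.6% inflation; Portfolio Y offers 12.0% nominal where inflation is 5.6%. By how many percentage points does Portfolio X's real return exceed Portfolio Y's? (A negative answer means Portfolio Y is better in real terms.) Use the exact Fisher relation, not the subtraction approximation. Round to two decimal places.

Portfolio X real return: 1.114/1.076 − 1 = 3.532%.
Portfolio Y real return: 1.120/1.056 − 1 = 6.061%.
Difference: 3.532 − 6.061 = -2.529 pp.

-2.53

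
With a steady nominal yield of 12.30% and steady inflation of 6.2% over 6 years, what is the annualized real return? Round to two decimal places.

5.74%

With constant rates the annual real return is the same each year: (1+12.30%)/(1+6.2%) − 1 = 0.05744.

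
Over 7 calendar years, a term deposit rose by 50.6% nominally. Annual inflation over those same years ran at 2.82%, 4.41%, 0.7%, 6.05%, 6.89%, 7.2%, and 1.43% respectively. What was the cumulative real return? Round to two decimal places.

13.02%

Cumulative inflation factor: 1.0282 × 1.0441 × 1.007 × 1.0605 × 1.0689 × 1.072 × 1.0143 ≈ 1.33247.
Nominal growth factor: 1.50600. Real growth factor = 1.50600 / 1.33247 ≈ 1.13023.
Total real return ≈ 13.0230%.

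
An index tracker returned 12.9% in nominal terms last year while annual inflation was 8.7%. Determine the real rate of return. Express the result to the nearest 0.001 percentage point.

Real return via the Fisher equation: (1 + 12.9%)/(1 + 8.7%) − 1 = 1.129/1.087 − 1 ≈ 0.03864.

3.864%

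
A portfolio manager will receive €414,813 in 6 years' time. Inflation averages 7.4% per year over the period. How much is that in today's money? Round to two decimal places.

Price-level factor over 6 years: (1 + 7.4%)^6 ≈ 1.5347077569.
Purchasing power today: €414,813 divided by that factor.

€270,287.94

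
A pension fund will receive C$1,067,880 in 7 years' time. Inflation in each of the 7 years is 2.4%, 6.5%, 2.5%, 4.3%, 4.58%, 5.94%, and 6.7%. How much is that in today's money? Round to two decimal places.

C$774,803.71

Price-level factor over 7 years: 1.024 × 1.065 × 1.025 × 1.043 × 1.0458 × 1.0594 × 1.067 ≈ 1.3782587672.
Purchasing power today: C$1,067,880 divided by that factor.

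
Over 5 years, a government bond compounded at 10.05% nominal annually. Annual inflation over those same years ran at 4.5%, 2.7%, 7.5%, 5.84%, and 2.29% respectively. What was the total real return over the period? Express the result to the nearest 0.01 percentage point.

Cumulative inflation factor: 1.045 × 1.027 × 1.075 × 1.0584 × 1.0229 ≈ 1.24905.
Nominal growth factor: 1.61417. Real growth factor = 1.61417 / 1.24905 ≈ 1.29233.
Total real return ≈ 29.2326%.

29.23%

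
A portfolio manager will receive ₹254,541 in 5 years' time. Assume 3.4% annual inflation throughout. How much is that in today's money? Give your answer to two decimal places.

₹215,355.05

Price-level factor over 5 years: (1 + 3.4%)^5 ≈ 1.1819597671.
Purchasing power today: ₹254,541 divided by that factor.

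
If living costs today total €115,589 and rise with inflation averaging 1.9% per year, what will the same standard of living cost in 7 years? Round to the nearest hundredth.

€131,866.90

Cumulative price-level factor: (1+1.9%)^7 ≈ 1.1408256786.
The nominal amount required is €115,589 scaled up by that factor.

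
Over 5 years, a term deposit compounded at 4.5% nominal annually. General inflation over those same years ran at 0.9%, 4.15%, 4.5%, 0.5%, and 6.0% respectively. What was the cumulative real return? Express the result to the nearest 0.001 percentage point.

6.523%

Cumulative inflation factor: 1.009 × 1.0415 × 1.045 × 1.005 × 1.060 ≈ 1.16987.
Nominal growth factor: 1.24618. Real growth factor = 1.24618 / 1.16987 ≈ 1.06523.
Total real return ≈ 6.5229%.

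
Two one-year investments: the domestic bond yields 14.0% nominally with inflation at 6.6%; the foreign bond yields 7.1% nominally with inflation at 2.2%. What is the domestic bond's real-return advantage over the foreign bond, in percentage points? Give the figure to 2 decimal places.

The domestic bond real return: 1.140/1.066 − 1 = 6.942%.
The foreign bond real return: 1.071/1.022 − 1 = 4.795%.
Difference: 6.942 − 4.795 = 2.147 pp.

2.15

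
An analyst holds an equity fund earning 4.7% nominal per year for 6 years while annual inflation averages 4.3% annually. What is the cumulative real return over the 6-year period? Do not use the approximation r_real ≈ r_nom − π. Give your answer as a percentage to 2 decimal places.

The annual real rate is (1+4.7%)/(1+4.3%) − 1 = 0.3835%.
Compounded over 6 years: (1 + 0.003835)^6 − 1 ≈ 0.02323.

2.32%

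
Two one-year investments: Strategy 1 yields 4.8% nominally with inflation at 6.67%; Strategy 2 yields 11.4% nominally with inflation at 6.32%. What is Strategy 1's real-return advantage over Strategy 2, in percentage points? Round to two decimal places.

Strategy 1 real return: 1.048/1.0667 − 1 = -1.753%.
Strategy 2 real return: 1.114/1.0632 − 1 = 4.778%.
Difference: -1.753 − 4.778 = -6.531 pp.

-6.53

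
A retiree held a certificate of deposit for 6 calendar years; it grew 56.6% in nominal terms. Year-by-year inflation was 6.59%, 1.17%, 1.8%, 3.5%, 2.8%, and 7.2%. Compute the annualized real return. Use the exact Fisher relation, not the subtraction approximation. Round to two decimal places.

Cumulative inflation factor: 1.0659 × 1.0117 × 1.018 × 1.035 × 1.028 × 1.072 ≈ 1.25212.
Nominal growth factor: 1.56600. Real growth factor = 1.56600 / 1.25212 ≈ 1.25068.
Annualized: 1.25068^(1/6) − 1 ≈ 0.03799.

3.80%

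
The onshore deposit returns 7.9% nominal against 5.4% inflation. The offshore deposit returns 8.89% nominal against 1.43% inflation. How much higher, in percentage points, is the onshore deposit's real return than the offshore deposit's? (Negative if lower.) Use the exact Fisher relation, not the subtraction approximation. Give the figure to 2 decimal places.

The onshore deposit real return: 1.079/1.054 − 1 = 2.372%.
The offshore deposit real return: 1.0889/1.0143 − 1 = 7.355%.
Difference: 2.372 − 7.355 = -4.983 pp.

-4.98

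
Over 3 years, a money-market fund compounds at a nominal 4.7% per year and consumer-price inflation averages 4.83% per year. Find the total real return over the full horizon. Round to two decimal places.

The annual real rate is (1+4.7%)/(1+4.83%) − 1 = -0.1240%.
Compounded over 3 years: (1 + -0.001240)^3 − 1 ≈ -0.00372.

-0.37%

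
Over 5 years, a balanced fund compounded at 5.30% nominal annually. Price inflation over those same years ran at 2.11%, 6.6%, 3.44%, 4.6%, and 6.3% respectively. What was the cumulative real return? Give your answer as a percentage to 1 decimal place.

Cumulative inflation factor: 1.0211 × 1.066 × 1.0344 × 1.046 × 1.063 ≈ 1.25193.
Nominal growth factor: 1.29462. Real growth factor = 1.29462 / 1.25193 ≈ 1.03410.
Total real return ≈ 3.4101%.

3.4%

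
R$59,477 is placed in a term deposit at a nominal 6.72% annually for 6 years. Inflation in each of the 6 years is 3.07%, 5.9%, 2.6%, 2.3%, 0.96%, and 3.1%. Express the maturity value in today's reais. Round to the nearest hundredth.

Nominal value at maturity: R$59,477 × (1 + 6.72%)^6 ≈ R$87,866.63.
Price-level factor over 6 years: 1.0307 × 1.059 × 1.026 × 1.023 × 1.0096 × 1.031 ≈ 1.1925023343.
The maturity value deflated by that factor is the answer in today's purchasing power.

R$73,682.56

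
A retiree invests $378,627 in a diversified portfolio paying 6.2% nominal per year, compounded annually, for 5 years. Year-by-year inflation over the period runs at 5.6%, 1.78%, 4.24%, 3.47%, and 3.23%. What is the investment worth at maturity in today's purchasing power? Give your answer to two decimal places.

Nominal value at maturity: $378,627 × (1 + 6.2%)^5 ≈ $511,486.49.
Price-level factor over 5 years: 1.056 × 1.0178 × 1.0424 × 1.0347 × 1.0323 ≈ 1.1966885725.
The maturity value deflated by that factor is the answer in today's purchasing power.

$427,418.21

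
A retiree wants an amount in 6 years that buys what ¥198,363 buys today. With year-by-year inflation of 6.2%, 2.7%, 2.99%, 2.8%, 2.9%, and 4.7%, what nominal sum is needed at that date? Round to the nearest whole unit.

¥246,778

Cumulative price-level factor: 1.062 × 1.027 × 1.0299 × 1.028 × 1.029 × 1.047 ≈ 1.2440710660.
Multiplying ¥198,363 by the price-level factor gives the future nominal sum.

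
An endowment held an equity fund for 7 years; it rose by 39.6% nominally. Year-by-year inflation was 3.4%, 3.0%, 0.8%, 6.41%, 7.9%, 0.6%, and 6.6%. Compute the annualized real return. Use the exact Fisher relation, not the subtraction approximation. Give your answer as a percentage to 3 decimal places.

0.783%

Cumulative inflation factor: 1.034 × 1.030 × 1.008 × 1.0641 × 1.079 × 1.006 × 1.066 ≈ 1.32184.
Nominal growth factor: 1.39600. Real growth factor = 1.39600 / 1.32184 ≈ 1.05611.
Annualized: 1.05611^(1/7) − 1 ≈ 0.00783.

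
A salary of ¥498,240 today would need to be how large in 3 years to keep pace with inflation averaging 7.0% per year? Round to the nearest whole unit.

Cumulative price-level factor: (1+7.0%)^3 = 1.225043.
Multiplying ¥498,240 by the price-level factor gives the future nominal sum.

¥610,365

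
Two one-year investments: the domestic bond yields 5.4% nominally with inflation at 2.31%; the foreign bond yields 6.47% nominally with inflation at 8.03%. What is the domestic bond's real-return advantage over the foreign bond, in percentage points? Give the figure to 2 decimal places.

The domestic bond real return: 1.054/1.0231 − 1 = 3.020%.
The foreign bond real return: 1.0647/1.0803 − 1 = -1.444%.
Difference: 3.020 − (-1.444) = 4.464 pp.

4.46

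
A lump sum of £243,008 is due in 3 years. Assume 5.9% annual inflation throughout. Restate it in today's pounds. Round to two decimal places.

£204,612.75

Price-level factor over 3 years: (1 + 5.9%)^3 = 1.187648379.
Purchasing power today: £243,008 divided by that factor.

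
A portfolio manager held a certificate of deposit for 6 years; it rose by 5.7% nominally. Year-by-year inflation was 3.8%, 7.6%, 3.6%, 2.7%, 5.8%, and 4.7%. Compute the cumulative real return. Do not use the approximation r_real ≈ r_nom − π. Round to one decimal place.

-19.7%

Cumulative inflation factor: 1.038 × 1.076 × 1.036 × 1.027 × 1.058 × 1.047 ≈ 1.31635.
Nominal growth factor: 1.05700. Real growth factor = 1.05700 / 1.31635 ≈ 0.80298.
Total real return ≈ -19.7024%.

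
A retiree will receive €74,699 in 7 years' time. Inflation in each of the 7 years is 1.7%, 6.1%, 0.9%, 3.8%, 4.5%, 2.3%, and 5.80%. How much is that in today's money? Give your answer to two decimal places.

€58,440.29

Price-level factor over 7 years: 1.017 × 1.061 × 1.009 × 1.038 × 1.045 × 1.023 × 1.0580 ≈ 1.2782106991.
Purchasing power today: €74,699 divided by that factor.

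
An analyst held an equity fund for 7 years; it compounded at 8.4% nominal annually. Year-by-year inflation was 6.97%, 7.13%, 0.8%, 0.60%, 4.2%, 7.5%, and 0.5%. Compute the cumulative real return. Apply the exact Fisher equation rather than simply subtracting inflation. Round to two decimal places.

Cumulative inflation factor: 1.0697 × 1.0713 × 1.008 × 1.0060 × 1.042 × 1.075 × 1.005 ≈ 1.30820.
Nominal growth factor: 1.75875. Real growth factor = 1.75875 / 1.30820 ≈ 1.34441.
Total real return ≈ 34.4408%.

34.44%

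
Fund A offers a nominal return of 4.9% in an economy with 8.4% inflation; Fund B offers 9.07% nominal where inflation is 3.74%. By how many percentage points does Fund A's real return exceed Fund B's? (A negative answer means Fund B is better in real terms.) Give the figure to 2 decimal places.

-8.37

Fund A real return: 1.049/1.084 − 1 = -3.229%.
Fund B real return: 1.0907/1.0374 − 1 = 5.138%.
Difference: -3.229 − 5.138 = -8.367 pp.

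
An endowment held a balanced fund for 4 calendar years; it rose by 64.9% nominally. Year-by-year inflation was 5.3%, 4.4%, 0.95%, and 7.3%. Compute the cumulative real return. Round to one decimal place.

Cumulative inflation factor: 1.053 × 1.044 × 1.0095 × 1.073 ≈ 1.19079.
Nominal growth factor: 1.64900. Real growth factor = 1.64900 / 1.19079 ≈ 1.38480.
Total real return ≈ 38.4796%.

38.5%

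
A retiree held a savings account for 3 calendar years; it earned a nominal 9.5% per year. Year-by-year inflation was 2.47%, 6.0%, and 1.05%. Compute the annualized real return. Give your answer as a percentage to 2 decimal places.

6.15%

Cumulative inflation factor: 1.0247 × 1.060 × 1.0105 ≈ 1.09759.
Nominal growth factor: 1.31293. Real growth factor = 1.31293 / 1.09759 ≈ 1.19620.
Annualized: 1.19620^(1/3) − 1 ≈ 0.06154.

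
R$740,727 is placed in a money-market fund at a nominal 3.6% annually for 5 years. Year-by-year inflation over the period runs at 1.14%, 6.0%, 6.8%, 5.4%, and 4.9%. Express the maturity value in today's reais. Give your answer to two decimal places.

Nominal value at maturity: R$740,727 × (1 + 3.6%)^5 ≈ R$884,009.54.
Price-level factor over 5 years: 1.0114 × 1.060 × 1.068 × 1.054 × 1.049 ≈ 1.2659488725.
Dividing the nominal maturity value by the price-level factor gives the value in today's money.

R$698,297.98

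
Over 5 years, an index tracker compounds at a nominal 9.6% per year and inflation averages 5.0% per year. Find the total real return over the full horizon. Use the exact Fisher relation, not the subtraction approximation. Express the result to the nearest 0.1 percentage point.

23.9%

The annual real rate is (1+9.6%)/(1+5.0%) − 1 = 4.3810%.
Compounded over 5 years: (1 + 0.043810)^5 − 1 ≈ 0.23910.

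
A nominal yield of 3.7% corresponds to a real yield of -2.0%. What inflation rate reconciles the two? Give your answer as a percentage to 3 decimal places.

5.816%

From (1+r_nom) = (1+r_real)(1+π), we get 1+π = (1 + 3.7%)/(1 − 2.0%) = 1.037/0.980 ≈ 1.05816.
So π ≈ 5.8163%.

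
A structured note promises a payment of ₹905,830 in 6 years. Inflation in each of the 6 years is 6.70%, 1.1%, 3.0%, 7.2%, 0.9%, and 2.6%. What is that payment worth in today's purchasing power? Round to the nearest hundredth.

Price-level factor over 6 years: 1.0670 × 1.011 × 1.030 × 1.072 × 1.009 × 1.026 ≈ 1.2330654015.
Purchasing power today: ₹905,830 divided by that factor.

₹734,616.35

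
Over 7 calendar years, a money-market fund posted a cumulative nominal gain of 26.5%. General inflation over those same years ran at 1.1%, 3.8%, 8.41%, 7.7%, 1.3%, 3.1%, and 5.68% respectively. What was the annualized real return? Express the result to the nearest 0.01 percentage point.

-0.95%

Cumulative inflation factor: 1.011 × 1.038 × 1.0841 × 1.077 × 1.013 × 1.031 × 1.0568 ≈ 1.35237.
Nominal growth factor: 1.26500. Real growth factor = 1.26500 / 1.35237 ≈ 0.93540.
Annualized: 0.93540^(1/7) − 1 ≈ -0.00950.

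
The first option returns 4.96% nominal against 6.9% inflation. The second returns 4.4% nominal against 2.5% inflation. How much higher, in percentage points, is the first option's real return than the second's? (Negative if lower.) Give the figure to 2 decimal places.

-3.67

The first option real return: 1.0496/1.069 − 1 = -1.815%.
The second real return: 1.044/1.025 − 1 = 1.854%.
Difference: -1.815 − 1.854 = -3.669 pp.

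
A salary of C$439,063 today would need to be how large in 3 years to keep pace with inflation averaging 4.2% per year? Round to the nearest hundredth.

C$496,740.99

Cumulative price-level factor: (1+4.2%)^3 = 1.131366088.
Multiplying C$439,063 by the price-level factor gives the future nominal sum.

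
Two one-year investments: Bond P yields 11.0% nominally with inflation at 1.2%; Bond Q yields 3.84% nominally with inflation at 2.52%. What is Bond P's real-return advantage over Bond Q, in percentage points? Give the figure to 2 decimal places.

8.40

Bond P real return: 1.110/1.012 − 1 = 9.684%.
Bond Q real return: 1.0384/1.0252 − 1 = 1.288%.
Difference: 9.684 − 1.288 = 8.396 pp.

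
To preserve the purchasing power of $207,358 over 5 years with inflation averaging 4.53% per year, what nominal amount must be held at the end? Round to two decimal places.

Cumulative price-level factor: (1+4.53%)^5 ≈ 1.2479717429.
The nominal amount required is $207,358 scaled up by that factor.

$258,776.92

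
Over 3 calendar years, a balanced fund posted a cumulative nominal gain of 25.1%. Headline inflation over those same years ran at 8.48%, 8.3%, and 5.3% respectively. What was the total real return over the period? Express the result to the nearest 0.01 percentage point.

Cumulative inflation factor: 1.0848 × 1.083 × 1.053 ≈ 1.23710.
Nominal growth factor: 1.25100. Real growth factor = 1.25100 / 1.23710 ≈ 1.01123.
Total real return ≈ 1.1232%.

1.12%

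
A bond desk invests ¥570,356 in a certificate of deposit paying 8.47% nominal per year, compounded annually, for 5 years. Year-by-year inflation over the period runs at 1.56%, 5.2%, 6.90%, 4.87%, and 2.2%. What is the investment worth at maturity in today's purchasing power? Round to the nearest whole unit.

¥699,642

Nominal value at maturity: ¥570,356 × (1 + 8.47%)^5 ≈ ¥856,435.
Price-level factor over 5 years: 1.0156 × 1.052 × 1.0690 × 1.0487 × 1.022 ≈ 1.2241039548.
The maturity value deflated by that factor is the answer in today's purchasing power.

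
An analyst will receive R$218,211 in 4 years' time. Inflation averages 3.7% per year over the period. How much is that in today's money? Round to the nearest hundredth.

Price-level factor over 4 years: (1 + 3.7%)^4 ≈ 1.1564184862.
Purchasing power today: R$218,211 divided by that factor.

R$188,695.53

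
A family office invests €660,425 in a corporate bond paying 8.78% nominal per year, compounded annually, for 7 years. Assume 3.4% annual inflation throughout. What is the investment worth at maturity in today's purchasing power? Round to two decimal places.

€941,939.73

Nominal value at maturity: €660,425 × (1 + 8.78%)^7 ≈ €1,190,328.65.
Price-level factor over 7 years: (1 + 3.4%)^7 ≈ 1.2636993768.
Dividing the nominal maturity value by the price-level factor gives the value in today's money.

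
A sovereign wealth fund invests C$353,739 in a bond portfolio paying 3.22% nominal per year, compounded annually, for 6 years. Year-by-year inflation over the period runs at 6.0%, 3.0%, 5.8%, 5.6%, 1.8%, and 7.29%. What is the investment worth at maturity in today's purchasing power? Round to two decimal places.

C$321,119.27

Nominal value at maturity: C$353,739 × (1 + 3.22%)^6 ≈ C$427,824.91.
Price-level factor over 6 years: 1.060 × 1.030 × 1.058 × 1.056 × 1.018 × 1.0729 ≈ 1.3322928561.
Dividing the nominal maturity value by the price-level factor gives the value in today's money.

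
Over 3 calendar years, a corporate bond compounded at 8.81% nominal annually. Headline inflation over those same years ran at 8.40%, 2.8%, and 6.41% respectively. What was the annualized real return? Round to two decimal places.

2.80%

Cumulative inflation factor: 1.0840 × 1.028 × 1.0641 ≈ 1.18578.
Nominal growth factor: 1.28827. Real growth factor = 1.28827 / 1.18578 ≈ 1.08643.
Annualized: 1.08643^(1/3) − 1 ≈ 0.02802.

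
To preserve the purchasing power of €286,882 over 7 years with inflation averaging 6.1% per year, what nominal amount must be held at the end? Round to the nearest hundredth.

Cumulative price-level factor: (1+6.1%)^7 ≈ 1.5135880397.
Multiplying €286,882 by the price-level factor gives the future nominal sum.

€434,221.16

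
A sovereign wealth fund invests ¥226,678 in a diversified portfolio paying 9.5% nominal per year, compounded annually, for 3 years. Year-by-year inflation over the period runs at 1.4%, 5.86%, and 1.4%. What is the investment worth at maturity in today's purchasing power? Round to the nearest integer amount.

Nominal value at maturity: ¥226,678 × (1 + 9.5%)^3 ≈ ¥297,613.
Price-level factor over 3 years: 1.014 × 1.0586 × 1.014 = 1.0884482856.
The maturity value deflated by that factor is the answer in today's purchasing power.

¥273,429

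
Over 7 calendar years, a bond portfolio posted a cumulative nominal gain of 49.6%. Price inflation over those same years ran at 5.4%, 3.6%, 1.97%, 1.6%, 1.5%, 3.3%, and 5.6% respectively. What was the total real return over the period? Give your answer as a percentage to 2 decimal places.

Cumulative inflation factor: 1.054 × 1.036 × 1.0197 × 1.016 × 1.015 × 1.033 × 1.056 ≈ 1.25255.
Nominal growth factor: 1.49600. Real growth factor = 1.49600 / 1.25255 ≈ 1.19436.
Total real return ≈ 19.4359%.

19.44%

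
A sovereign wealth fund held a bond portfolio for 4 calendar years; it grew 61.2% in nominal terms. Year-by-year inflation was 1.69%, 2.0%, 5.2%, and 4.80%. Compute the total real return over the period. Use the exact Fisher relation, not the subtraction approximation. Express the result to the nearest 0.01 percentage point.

Cumulative inflation factor: 1.0169 × 1.020 × 1.052 × 1.0480 ≈ 1.14355.
Nominal growth factor: 1.61200. Real growth factor = 1.61200 / 1.14355 ≈ 1.40964.
Total real return ≈ 40.9644%.

40.96%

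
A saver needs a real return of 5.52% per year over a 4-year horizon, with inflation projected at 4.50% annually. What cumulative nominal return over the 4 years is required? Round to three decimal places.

47.844%

Required annual nominal rate: (1+5.52%)(1+4.50%) − 1 = 10.2684%.
Cumulative over 4 years: (1 + 0.102684)^4 − 1 ≈ 0.47844.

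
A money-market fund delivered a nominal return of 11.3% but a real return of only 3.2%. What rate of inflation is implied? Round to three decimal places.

7.849%

From (1+r_nom) = (1+r_real)(1+π), we get 1+π = (1 + 11.3%)/(1 + 3.2%) = 1.113/1.032 ≈ 1.07849.
So π ≈ 7.8488%.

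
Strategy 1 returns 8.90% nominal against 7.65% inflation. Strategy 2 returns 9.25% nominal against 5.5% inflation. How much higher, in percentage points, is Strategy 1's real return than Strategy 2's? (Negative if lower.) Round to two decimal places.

Strategy 1 real return: 1.0890/1.0765 − 1 = 1.161%.
Strategy 2 real return: 1.0925/1.055 − 1 = 3.555%.
Difference: 1.161 − 3.555 = -2.394 pp.

-2.39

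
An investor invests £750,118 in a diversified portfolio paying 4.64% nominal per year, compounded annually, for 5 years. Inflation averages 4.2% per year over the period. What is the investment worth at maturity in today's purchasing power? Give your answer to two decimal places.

Nominal value at maturity: £750,118 × (1 + 4.64%)^5 ≈ £941,062.01.
Price-level factor over 5 years: (1 + 4.2%)^5 ≈ 1.2283965692.
The maturity value deflated by that factor is the answer in today's purchasing power.

£766,089.74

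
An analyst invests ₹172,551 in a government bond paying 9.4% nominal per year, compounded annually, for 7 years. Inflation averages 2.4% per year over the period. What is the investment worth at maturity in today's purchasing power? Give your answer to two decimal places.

Nominal value at maturity: ₹172,551 × (1 + 9.4%)^7 ≈ ₹323,622.52.
Price-level factor over 7 years: (1 + 2.4%)^7 ≈ 1.1805916207.
The maturity value deflated by that factor is the answer in today's purchasing power.

₹274,118.94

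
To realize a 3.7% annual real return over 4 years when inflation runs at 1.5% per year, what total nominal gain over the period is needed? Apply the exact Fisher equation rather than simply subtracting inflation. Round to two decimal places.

Required annual nominal rate: (1+3.7%)(1+1.5%) − 1 = 5.2555%.
Cumulative over 4 years: (1 + 0.052555)^4 − 1 ≈ 0.22738.

22.74%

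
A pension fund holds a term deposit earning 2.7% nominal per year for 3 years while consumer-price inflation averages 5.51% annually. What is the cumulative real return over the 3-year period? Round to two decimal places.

-7.78%

The annual real rate is (1+2.7%)/(1+5.51%) − 1 = -2.6633%.
Compounded over 3 years: (1 + -0.026633)^3 − 1 ≈ -0.07779.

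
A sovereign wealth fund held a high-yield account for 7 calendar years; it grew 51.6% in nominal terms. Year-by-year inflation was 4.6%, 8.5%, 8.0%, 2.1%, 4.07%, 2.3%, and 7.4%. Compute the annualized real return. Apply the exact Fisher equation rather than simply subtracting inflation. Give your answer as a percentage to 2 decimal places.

0.83%

Cumulative inflation factor: 1.046 × 1.085 × 1.080 × 1.021 × 1.0407 × 1.023 × 1.074 ≈ 1.43092.
Nominal growth factor: 1.51600. Real growth factor = 1.51600 / 1.43092 ≈ 1.05946.
Annualized: 1.05946^(1/7) − 1 ≈ 0.00828.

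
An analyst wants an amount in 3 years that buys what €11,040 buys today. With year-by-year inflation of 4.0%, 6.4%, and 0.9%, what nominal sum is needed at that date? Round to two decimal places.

€12,326.37

Cumulative price-level factor: 1.040 × 1.064 × 1.009 = 1.11651904.
The nominal amount required is €11,040 scaled up by that factor.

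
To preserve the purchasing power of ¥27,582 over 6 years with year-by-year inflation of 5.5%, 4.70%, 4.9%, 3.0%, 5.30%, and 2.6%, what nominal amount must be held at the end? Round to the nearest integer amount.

¥35,564

Cumulative price-level factor: 1.055 × 1.0470 × 1.049 × 1.030 × 1.0530 × 1.026 ≈ 1.2893997634.
Multiplying ¥27,582 by the price-level factor gives the future nominal sum.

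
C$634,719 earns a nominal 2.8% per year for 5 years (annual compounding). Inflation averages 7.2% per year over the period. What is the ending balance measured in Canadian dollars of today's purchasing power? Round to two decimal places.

Nominal value at maturity: C$634,719 × (1 + 2.8%)^5 ≈ C$728,697.15.
Price-level factor over 5 years: (1 + 7.2%)^5 ≈ 1.4157087842.
The maturity value deflated by that factor is the answer in today's purchasing power.

C$514,722.49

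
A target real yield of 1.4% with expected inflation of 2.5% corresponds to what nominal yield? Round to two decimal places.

By the Fisher equation, 1 + r_nom = (1 + 1.4%)(1 + 2.5%) = 1.014 × 1.025 = 1.03935.
So r_nom = 3.935%.

3.94%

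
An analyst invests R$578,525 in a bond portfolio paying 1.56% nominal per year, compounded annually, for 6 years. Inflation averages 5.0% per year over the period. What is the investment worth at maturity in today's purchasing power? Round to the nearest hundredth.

Nominal value at maturity: R$578,525 × (1 + 1.56%)^6 ≈ R$634,831.23.
Price-level factor over 6 years: (1 + 5.0%)^6 ≈ 1.3400956406.
Dividing the nominal maturity value by the price-level factor gives the value in today's money.

R$473,720.84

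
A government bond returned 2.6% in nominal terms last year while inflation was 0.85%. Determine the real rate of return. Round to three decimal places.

1.735%

Real return via the Fisher equation: (1 + 2.6%)/(1 + 0.85%) − 1 = 1.026/1.0085 − 1 ≈ 0.01735.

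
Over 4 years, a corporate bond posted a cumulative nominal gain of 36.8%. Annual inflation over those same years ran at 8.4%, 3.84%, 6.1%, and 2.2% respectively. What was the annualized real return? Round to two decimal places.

2.89%

Cumulative inflation factor: 1.084 × 1.0384 × 1.061 × 1.022 ≈ 1.22056.
Nominal growth factor: 1.36800. Real growth factor = 1.36800 / 1.22056 ≈ 1.12079.
Annualized: 1.12079^(1/4) − 1 ≈ 0.02892.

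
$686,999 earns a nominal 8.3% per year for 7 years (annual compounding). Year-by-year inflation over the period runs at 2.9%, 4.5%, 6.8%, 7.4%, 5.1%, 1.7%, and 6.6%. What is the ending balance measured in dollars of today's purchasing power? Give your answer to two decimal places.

Nominal value at maturity: $686,999 × (1 + 8.3%)^7 ≈ $1,200,481.03.
Price-level factor over 7 years: 1.029 × 1.045 × 1.068 × 1.074 × 1.051 × 1.017 × 1.066 ≈ 1.4053615682.
Dividing the nominal maturity value by the price-level factor gives the value in today's money.

$854,215.07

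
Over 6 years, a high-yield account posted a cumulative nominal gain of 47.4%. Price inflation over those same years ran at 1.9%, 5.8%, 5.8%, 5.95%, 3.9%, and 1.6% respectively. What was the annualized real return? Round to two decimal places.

Cumulative inflation factor: 1.019 × 1.058 × 1.058 × 1.0595 × 1.039 × 1.016 ≈ 1.27572.
Nominal growth factor: 1.47400. Real growth factor = 1.47400 / 1.27572 ≈ 1.15542.
Annualized: 1.15542^(1/6) − 1 ≈ 0.02437.

2.44%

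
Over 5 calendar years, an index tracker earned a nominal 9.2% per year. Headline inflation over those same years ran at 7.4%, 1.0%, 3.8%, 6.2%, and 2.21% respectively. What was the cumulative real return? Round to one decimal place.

27.0%

Cumulative inflation factor: 1.074 × 1.010 × 1.038 × 1.062 × 1.0221 ≈ 1.22220.
Nominal growth factor: 1.55279. Real growth factor = 1.55279 / 1.22220 ≈ 1.27049.
Total real return ≈ 27.0493%.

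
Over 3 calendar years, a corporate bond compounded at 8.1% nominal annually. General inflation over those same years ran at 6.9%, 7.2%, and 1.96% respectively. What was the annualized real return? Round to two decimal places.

2.63%

Cumulative inflation factor: 1.069 × 1.072 × 1.0196 ≈ 1.16843.
Nominal growth factor: 1.26321. Real growth factor = 1.26321 / 1.16843 ≈ 1.08112.
Annualized: 1.08112^(1/3) − 1 ≈ 0.02634.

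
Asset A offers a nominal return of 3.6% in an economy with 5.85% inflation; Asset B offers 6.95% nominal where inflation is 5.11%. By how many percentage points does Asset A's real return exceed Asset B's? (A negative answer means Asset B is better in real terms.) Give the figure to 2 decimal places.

-3.88

Asset A real return: 1.036/1.0585 − 1 = -2.126%.
Asset B real return: 1.0695/1.0511 − 1 = 1.751%.
Difference: -2.126 − 1.751 = -3.877 pp.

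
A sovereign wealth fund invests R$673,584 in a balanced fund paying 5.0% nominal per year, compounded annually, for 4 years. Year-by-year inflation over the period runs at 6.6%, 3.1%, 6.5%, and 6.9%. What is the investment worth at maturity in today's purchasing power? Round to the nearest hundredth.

Nominal value at maturity: R$673,584 × (1 + 5.0%)^4 ≈ R$818,745.56.
Price-level factor over 4 years: 1.066 × 1.031 × 1.065 × 1.069 ≈ 1.2512473853.
Dividing the nominal maturity value by the price-level factor gives the value in today's money.

R$654,343.47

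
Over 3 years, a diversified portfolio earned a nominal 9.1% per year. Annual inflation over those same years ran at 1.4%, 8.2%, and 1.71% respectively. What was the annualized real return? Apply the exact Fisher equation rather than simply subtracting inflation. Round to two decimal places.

5.18%

Cumulative inflation factor: 1.014 × 1.082 × 1.0171 ≈ 1.11591.
Nominal growth factor: 1.29860. Real growth factor = 1.29860 / 1.11591 ≈ 1.16371.
Annualized: 1.16371^(1/3) − 1 ≈ 0.05184.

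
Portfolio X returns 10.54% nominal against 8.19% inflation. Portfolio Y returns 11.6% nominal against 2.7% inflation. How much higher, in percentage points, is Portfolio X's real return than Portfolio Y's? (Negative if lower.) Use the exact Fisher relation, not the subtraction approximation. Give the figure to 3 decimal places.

Portfolio X real return: 1.1054/1.0819 − 1 = 2.1721%.
Portfolio Y real return: 1.116/1.027 − 1 = 8.6660%.
Difference: 2.1721 − 8.6660 = -6.4939 pp.

-6.494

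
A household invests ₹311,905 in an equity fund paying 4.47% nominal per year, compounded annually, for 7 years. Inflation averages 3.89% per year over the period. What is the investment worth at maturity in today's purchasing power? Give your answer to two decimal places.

₹324,300.24

Nominal value at maturity: ₹311,905 × (1 + 4.47%)^7 ≈ ₹423,607.36.
Price-level factor over 7 years: (1 + 3.89%)^7 ≈ 1.3062196835.
The maturity value deflated by that factor is the answer in today's purchasing power.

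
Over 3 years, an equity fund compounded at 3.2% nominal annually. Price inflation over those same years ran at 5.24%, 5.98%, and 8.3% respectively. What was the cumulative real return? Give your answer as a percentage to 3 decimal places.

Cumulative inflation factor: 1.0524 × 1.0598 × 1.083 ≈ 1.20791.
Nominal growth factor: 1.09910. Real growth factor = 1.09910 / 1.20791 ≈ 0.90993.
Total real return ≈ -9.0074%.

-9.007%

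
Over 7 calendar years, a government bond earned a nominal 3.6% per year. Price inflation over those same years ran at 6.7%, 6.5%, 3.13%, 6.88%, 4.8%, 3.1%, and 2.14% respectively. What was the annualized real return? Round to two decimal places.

Cumulative inflation factor: 1.067 × 1.065 × 1.0313 × 1.0688 × 1.048 × 1.031 × 1.0214 ≈ 1.38233.
Nominal growth factor: 1.28091. Real growth factor = 1.28091 / 1.38233 ≈ 0.92663.
Annualized: 0.92663^(1/7) − 1 ≈ -0.01083.

-1.08%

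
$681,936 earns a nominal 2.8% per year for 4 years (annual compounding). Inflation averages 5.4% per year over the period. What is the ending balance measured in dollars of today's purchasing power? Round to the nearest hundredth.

Nominal value at maturity: $681,936 × (1 + 2.8%)^4 ≈ $761,580.96.
Price-level factor over 4 years: (1 + 5.4%)^4 ≈ 1.2341343591.
The maturity value deflated by that factor is the answer in today's purchasing power.

$617,097.28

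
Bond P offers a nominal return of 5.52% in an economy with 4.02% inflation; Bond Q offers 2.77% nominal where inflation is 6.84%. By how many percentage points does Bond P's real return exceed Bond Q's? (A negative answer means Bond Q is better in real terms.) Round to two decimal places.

5.25

Bond P real return: 1.0552/1.0402 − 1 = 1.442%.
Bond Q real return: 1.0277/1.0684 − 1 = -3.809%.
Difference: 1.442 − (-3.809) = 5.251 pp.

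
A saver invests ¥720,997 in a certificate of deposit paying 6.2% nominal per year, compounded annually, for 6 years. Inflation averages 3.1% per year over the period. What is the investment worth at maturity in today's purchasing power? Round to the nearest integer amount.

Nominal value at maturity: ¥720,997 × (1 + 6.2%)^6 ≈ ¥1,034,381.
Price-level factor over 6 years: (1 + 3.1%)^6 ≈ 1.2010248455.
Dividing the nominal maturity value by the price-level factor gives the value in today's money.

¥861,249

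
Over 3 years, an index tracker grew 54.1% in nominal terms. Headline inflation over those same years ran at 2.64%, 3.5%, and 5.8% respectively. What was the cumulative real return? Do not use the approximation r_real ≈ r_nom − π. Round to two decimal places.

Cumulative inflation factor: 1.0264 × 1.035 × 1.058 ≈ 1.12394.
Nominal growth factor: 1.54100. Real growth factor = 1.54100 / 1.12394 ≈ 1.37107.
Total real return ≈ 37.1071%.

37.11%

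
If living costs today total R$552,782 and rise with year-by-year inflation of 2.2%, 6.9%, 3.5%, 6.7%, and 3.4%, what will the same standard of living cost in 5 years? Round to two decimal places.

Cumulative price-level factor: 1.022 × 1.069 × 1.035 × 1.067 × 1.034 ≈ 1.2475383616.
The nominal amount required is R$552,782 scaled up by that factor.

R$689,616.75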